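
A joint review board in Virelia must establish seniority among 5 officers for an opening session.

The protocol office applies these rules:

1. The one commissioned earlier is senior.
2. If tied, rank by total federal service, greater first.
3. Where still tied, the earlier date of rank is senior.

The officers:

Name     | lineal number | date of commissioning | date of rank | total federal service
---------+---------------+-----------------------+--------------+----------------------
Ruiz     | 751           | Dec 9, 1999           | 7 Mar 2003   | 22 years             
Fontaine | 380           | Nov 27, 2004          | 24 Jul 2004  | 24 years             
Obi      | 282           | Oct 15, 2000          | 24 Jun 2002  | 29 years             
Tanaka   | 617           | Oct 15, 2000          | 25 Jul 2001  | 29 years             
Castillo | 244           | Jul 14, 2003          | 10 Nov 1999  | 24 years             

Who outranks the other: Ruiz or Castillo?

Ruiz

By date of commissioning (earlier first): Ruiz (Dec 9, 1999); then Tanaka and Obi (both Oct 15, 2000); then Castillo (Jul 14, 2003); then Fontaine (Nov 27, 2004).
Tanaka and Obi both have total federal service 29 years, so the next rule applies.
Among Tanaka and Obi, by date of rank (earlier first): Tanaka (25 Jul 2001) before Obi (24 Jun 2002).
So Ruiz takes precedence.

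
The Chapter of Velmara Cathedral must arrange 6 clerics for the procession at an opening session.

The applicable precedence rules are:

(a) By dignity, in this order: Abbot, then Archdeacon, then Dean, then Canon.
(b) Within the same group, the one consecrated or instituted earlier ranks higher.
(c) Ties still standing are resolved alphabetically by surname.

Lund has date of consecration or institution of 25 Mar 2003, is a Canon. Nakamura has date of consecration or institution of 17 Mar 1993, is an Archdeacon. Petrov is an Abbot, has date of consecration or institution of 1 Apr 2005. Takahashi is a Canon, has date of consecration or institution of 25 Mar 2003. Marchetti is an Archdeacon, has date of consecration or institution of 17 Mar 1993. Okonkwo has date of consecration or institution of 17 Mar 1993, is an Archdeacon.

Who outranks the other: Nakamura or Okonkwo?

Nakamura

By dignity: Petrov (Abbot); then Marchetti, Nakamura and Okonkwo (Archdeacon); then Lund and Takahashi (Canon).
Marchetti, Nakamura and Okonkwo all have date of consecration or institution 17 Mar 1993, so the next rule applies.
Among Marchetti, Nakamura and Okonkwo, alphabetically by surname: Marchetti before Nakamura before Okonkwo.
Lund and Takahashi both have date of consecration or institution 25 Mar 2003, so the next rule applies.
Among Lund and Takahashi, alphabetically by surname: Lund before Takahashi.
So Nakamura takes precedence.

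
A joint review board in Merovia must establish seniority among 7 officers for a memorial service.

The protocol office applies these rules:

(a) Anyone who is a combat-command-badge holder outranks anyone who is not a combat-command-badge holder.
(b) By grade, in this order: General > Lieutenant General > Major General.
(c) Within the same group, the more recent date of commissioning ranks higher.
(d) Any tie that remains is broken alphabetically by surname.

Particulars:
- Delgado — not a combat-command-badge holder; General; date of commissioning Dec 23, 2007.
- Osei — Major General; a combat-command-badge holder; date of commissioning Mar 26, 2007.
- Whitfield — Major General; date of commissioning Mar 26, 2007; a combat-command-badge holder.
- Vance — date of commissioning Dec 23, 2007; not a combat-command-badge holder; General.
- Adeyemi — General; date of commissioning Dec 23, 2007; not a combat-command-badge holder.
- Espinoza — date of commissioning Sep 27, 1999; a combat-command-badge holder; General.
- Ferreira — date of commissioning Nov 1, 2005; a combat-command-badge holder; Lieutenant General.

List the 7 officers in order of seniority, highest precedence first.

Espinoza, Ferreira, Osei, Whitfield, Adeyemi, Delgado, Vance

By the first rule: Espinoza, Ferreira, Osei and Whitfield (each a combat-command-badge holder); then Adeyemi, Delgado and Vance (each not a combat-command-badge holder).
Among Espinoza, Ferreira, Osei and Whitfield, by grade: Espinoza (General) before Ferreira (Lieutenant General) before Osei and Whitfield (Major General).
Osei and Whitfield both have date of commissioning Mar 26, 2007, so the next rule applies.
Among Osei and Whitfield, alphabetically by surname: Osei before Whitfield.
Adeyemi, Delgado and Vance are each General, so the next rule applies.
Adeyemi, Delgado and Vance all have date of commissioning Dec 23, 2007, so the next rule applies.
Among Adeyemi, Delgado and Vance, alphabetically by surname: Adeyemi before Delgado before Vance.
Full order: Espinoza, Ferreira, Osei, Whitfield, Adeyemi, Delgado, Vance.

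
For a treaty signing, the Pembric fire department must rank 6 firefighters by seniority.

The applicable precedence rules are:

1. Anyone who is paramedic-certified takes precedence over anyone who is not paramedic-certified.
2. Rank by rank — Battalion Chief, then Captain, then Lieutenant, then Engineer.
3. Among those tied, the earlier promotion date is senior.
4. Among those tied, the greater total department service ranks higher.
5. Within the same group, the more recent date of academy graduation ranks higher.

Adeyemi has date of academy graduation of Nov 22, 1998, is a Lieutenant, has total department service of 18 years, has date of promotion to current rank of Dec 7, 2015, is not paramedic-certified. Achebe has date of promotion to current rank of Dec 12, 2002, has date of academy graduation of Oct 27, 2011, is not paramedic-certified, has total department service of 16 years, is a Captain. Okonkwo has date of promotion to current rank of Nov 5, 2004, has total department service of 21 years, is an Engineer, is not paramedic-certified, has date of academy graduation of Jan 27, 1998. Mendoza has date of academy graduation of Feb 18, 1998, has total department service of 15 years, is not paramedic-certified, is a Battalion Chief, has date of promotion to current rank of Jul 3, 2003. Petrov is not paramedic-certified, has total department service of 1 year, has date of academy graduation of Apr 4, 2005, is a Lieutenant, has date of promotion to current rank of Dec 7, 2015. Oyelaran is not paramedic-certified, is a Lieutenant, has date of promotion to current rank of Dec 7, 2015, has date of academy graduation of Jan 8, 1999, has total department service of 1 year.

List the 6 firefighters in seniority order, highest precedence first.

By the first rule: Mendoza, Achebe, Adeyemi, Petrov, Oyelaran and Okonkwo (each not paramedic-certified).
Among Mendoza, Achebe, Adeyemi, Petrov, Oyelaran and Okonkwo, by rank: Mendoza (Battalion Chief) before Achebe (Captain) before Adeyemi, Petrov and Oyelaran (Lieutenant) before Okonkwo (Engineer).
Adeyemi, Petrov and Oyelaran all have date of promotion to current rank Dec 7, 2015, so the next rule applies.
Among Adeyemi, Petrov and Oyelaran, by total department service (higher first): Adeyemi (18 years) before Petrov and Oyelaran (1 year).
Among Petrov and Oyelaran, by date of academy graduation (later first): Petrov (Apr 4, 2005) before Oyelaran (Jan 8, 1999).
Full order: Mendoza, Achebe, Adeyemi, Petrov, Oyelaran, Okonkwo.

Mendoza, Achebe, Adeyemi, Petrov, Oyelaran, Okonkwo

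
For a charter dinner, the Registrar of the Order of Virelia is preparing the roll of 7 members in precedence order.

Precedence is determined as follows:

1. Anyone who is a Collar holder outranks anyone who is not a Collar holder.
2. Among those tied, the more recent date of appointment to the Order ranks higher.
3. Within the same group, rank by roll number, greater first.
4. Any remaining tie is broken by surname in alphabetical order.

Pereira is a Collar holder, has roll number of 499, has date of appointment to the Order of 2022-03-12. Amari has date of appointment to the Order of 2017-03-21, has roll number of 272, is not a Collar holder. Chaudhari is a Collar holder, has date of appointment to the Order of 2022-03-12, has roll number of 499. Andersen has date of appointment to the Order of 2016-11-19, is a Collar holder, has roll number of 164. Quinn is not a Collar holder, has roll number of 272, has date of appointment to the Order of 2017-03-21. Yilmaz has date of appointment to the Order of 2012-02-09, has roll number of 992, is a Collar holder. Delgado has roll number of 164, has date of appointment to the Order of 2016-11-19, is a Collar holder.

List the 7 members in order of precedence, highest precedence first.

Chaudhari, Pereira, Andersen, Delgado, Yilmaz, Amari, Quinn

By the first rule: Chaudhari, Pereira, Andersen, Delgado and Yilmaz (each a Collar holder); then Amari and Quinn (both not a Collar holder).
Among Chaudhari, Pereira, Andersen, Delgado and Yilmaz, by date of appointment to the Order (later first): Chaudhari and Pereira (2022-03-12) before Andersen and Delgado (2016-11-19) before Yilmaz (2012-02-09).
Chaudhari and Pereira both have roll number 499, so the next rule applies.
Among Chaudhari and Pereira, alphabetically by surname: Chaudhari before Pereira.
Andersen and Delgado both have roll number 164, so the next rule applies.
Among Andersen and Delgado, alphabetically by surname: Andersen before Delgado.
Amari and Quinn both have date of appointment to the Order 2017-03-21, so the next rule applies.
Amari and Quinn both have roll number 272, so the next rule applies.
Among Amari and Quinn, alphabetically by surname: Amari before Quinn.
Full order: Chaudhari, Pereira, Andersen, Delgado, Yilmaz, Amari, Quinn.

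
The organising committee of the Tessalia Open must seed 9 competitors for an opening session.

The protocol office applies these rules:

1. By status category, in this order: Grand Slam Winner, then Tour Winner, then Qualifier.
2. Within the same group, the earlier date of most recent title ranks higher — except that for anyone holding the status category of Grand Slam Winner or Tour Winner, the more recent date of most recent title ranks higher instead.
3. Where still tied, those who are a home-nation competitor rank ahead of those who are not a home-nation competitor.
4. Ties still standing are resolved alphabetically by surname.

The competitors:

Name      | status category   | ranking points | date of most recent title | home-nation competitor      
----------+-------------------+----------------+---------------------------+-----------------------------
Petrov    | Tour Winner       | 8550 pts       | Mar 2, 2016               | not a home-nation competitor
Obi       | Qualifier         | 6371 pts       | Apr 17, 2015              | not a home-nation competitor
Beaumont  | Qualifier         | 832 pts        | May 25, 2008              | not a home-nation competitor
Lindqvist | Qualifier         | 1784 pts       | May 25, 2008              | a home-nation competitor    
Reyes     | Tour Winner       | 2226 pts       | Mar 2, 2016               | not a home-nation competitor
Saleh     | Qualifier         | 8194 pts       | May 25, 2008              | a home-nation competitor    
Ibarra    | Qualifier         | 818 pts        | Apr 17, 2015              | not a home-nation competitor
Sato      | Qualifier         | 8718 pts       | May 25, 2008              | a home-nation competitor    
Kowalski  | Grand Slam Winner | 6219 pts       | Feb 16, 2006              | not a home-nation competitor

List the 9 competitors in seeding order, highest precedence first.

Kowalski, Petrov, Reyes, Lindqvist, Saleh, Sato, Beaumont, Ibarra, Obi

By status category: Kowalski (Grand Slam Winner); then Petrov and Reyes (Tour Winner); then Lindqvist, Saleh, Sato, Beaumont, Ibarra and Obi (Qualifier).
Petrov and Reyes both have date of most recent title Mar 2, 2016, so the next rule applies.
Petrov and Reyes are each not a home-nation competitor, so the next rule applies.
Among Petrov and Reyes, alphabetically by surname: Petrov before Reyes.
Among Lindqvist, Saleh, Sato, Beaumont, Ibarra and Obi, by date of most recent title (earlier first): Lindqvist, Saleh, Sato and Beaumont (May 25, 2008) before Ibarra and Obi (Apr 17, 2015).
Among Lindqvist, Saleh, Sato and Beaumont, a home-nation competitor before not a home-nation competitor: Lindqvist, Saleh and Sato (a home-nation competitor) before Beaumont (not a home-nation competitor).
Among Lindqvist, Saleh and Sato, alphabetically by surname: Lindqvist before Saleh before Sato.
Ibarra and Obi are each not a home-nation competitor, so the next rule applies.
Among Ibarra and Obi, alphabetically by surname: Ibarra before Obi.
Full order: Kowalski, Petrov, Reyes, Lindqvist, Saleh, Sato, Beaumont, Ibarra, Obi.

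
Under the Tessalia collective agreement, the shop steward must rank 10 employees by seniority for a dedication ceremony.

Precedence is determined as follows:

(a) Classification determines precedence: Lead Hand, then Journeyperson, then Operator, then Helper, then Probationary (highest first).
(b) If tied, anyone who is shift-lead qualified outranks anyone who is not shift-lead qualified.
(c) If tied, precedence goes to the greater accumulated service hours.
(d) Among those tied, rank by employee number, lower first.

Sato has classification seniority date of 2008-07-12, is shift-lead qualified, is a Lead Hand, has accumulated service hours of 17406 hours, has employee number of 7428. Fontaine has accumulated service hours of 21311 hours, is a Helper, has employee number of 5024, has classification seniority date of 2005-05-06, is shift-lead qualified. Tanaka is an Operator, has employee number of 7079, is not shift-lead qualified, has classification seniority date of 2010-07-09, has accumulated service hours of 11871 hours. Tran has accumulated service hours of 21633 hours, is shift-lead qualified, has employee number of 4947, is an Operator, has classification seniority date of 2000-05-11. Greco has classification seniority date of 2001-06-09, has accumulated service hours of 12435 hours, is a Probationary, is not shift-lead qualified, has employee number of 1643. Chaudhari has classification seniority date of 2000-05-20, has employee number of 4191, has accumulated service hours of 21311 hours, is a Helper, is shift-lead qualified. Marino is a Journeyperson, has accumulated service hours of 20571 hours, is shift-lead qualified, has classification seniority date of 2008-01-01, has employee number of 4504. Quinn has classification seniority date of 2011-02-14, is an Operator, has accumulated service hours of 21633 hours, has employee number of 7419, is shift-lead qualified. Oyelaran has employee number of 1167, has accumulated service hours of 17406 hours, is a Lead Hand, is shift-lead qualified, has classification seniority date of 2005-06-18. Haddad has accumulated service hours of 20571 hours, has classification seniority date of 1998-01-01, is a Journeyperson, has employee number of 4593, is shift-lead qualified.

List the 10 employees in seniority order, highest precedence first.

Oyelaran, Sato, Marino, Haddad, Tran, Quinn, Tanaka, Chaudhari, Fontaine, Greco

By classification: Oyelaran and Sato (Lead Hand); then Marino and Haddad (Journeyperson); then Tran, Quinn and Tanaka (Operator); then Chaudhari and Fontaine (Helper); then Greco (Probationary).
Oyelaran and Sato are each shift-lead qualified, so the next rule applies.
Oyelaran and Sato both have accumulated service hours 17406 hours, so the next rule applies.
Among Oyelaran and Sato, by employee number (lower first): Oyelaran (1167) before Sato (7428).
Marino and Haddad are each shift-lead qualified, so the next rule applies.
Marino and Haddad both have accumulated service hours 20571 hours, so the next rule applies.
Among Marino and Haddad, by employee number (lower first): Marino (4504) before Haddad (4593).
Among Tran, Quinn and Tanaka, shift-lead qualified before not shift-lead qualified: Tran and Quinn (shift-lead qualified) before Tanaka (not shift-lead qualified).
Tran and Quinn both have accumulated service hours 21633 hours, so the next rule applies.
Among Tran and Quinn, by employee number (lower first): Tran (4947) before Quinn (7419).
Chaudhari and Fontaine are each shift-lead qualified, so the next rule applies.
Chaudhari and Fontaine both have accumulated service hours 21311 hours, so the next rule applies.
Among Chaudhari and Fontaine, by employee number (lower first): Chaudhari (4191) before Fontaine (5024).
Full order: Oyelaran, Sato, Marino, Haddad, Tran, Quinn, Tanaka, Chaudhari, Fontaine, Greco.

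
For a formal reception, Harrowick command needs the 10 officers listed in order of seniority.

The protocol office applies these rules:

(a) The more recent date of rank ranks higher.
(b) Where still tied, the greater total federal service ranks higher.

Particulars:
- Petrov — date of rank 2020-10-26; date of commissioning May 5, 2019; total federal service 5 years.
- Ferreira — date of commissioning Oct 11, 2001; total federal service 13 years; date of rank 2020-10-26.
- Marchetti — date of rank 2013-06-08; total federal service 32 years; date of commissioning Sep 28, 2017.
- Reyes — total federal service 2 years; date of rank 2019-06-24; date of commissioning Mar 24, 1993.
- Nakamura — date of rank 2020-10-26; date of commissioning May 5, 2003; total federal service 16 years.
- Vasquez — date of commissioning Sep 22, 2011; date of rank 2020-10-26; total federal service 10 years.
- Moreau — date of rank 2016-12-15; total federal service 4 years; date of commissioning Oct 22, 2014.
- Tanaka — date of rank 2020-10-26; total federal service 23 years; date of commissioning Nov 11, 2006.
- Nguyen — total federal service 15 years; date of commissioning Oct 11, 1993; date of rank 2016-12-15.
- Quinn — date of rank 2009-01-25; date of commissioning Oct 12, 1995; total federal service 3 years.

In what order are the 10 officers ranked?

Tanaka, Nakamura, Ferreira, Vasquez, Petrov, Reyes, Nguyen, Moreau, Marchetti, Quinn

By date of rank (later first): Tanaka, Nakamura, Ferreira, Vasquez and Petrov (each 2020-10-26); then Reyes (2019-06-24); then Nguyen and Moreau (both 2016-12-15); then Marchetti (2013-06-08); then Quinn (2009-01-25).
Among Tanaka, Nakamura, Ferreira, Vasquez and Petrov, by total federal service (higher first): Tanaka (23 years) before Nakamura (16 years) before Ferreira (13 years) before Vasquez (10 years) before Petrov (5 years).
Among Nguyen and Moreau, by total federal service (higher first): Nguyen (15 years) before Moreau (4 years).
Full order: Tanaka, Nakamura, Ferreira, Vasquez, Petrov, Reyes, Nguyen, Moreau, Marchetti, Quinn.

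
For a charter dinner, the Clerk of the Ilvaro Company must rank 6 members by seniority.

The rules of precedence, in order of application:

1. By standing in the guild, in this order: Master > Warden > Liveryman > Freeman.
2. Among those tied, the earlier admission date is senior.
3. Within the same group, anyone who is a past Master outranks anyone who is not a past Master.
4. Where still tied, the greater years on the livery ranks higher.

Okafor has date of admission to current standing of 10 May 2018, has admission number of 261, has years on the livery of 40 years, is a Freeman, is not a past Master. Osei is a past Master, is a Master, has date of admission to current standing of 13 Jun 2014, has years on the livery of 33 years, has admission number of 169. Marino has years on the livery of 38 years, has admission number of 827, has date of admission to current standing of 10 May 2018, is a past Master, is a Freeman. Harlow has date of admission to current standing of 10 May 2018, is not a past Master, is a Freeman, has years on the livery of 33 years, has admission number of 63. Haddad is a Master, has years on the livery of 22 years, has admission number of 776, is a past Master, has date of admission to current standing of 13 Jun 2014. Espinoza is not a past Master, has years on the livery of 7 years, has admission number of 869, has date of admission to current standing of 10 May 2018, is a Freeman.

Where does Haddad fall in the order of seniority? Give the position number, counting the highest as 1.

2

By standing in the guild: Osei and Haddad (Master); then Marino, Okafor, Harlow and Espinoza (Freeman).
Osei and Haddad both have date of admission to current standing 13 Jun 2014, so the next rule applies.
Osei and Haddad are each a past Master, so the next rule applies.
Among Osei and Haddad, by years on the livery (higher first): Osei (33 years) before Haddad (22 years).
Marino, Okafor, Harlow and Espinoza all have date of admission to current standing 10 May 2018, so the next rule applies.
Among Marino, Okafor, Harlow and Espinoza, a past Master before not a past Master: Marino (a past Master) before Okafor, Harlow and Espinoza (not a past Master).
Among Okafor, Harlow and Espinoza, by years on the livery (higher first): Okafor (40 years) before Harlow (33 years) before Espinoza (7 years).
Order: Osei, Haddad, Marino, Okafor, Harlow, Espinoza. So position 2.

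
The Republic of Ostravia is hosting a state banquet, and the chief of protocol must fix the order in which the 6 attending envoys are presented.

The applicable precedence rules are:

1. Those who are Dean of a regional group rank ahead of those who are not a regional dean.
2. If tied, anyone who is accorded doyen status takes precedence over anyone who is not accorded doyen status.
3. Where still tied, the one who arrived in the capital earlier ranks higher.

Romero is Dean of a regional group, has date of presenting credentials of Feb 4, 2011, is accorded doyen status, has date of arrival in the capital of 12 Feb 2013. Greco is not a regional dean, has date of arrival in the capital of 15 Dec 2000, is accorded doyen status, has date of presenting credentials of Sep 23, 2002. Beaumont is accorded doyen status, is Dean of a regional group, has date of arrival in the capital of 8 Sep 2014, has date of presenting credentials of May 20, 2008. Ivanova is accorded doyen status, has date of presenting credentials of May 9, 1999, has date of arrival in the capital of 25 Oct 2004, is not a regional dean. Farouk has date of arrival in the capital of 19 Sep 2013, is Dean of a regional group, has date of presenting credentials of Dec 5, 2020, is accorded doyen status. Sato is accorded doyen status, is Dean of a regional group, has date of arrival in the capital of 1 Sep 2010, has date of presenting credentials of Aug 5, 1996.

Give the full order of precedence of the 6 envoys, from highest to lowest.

Sato, Romero, Farouk, Beaumont, Greco, Ivanova

By the first rule: Sato, Romero, Farouk and Beaumont (each Dean of a regional group); then Greco and Ivanova (both not a regional dean).
Sato, Romero, Farouk and Beaumont are each accorded doyen status, so the next rule applies.
Among Sato, Romero, Farouk and Beaumont, by date of arrival in the capital (earlier first): Sato (1 Sep 2010) before Romero (12 Feb 2013) before Farouk (19 Sep 2013) before Beaumont (8 Sep 2014).
Greco and Ivanova are each accorded doyen status, so the next rule applies.
Among Greco and Ivanova, by date of arrival in the capital (earlier first): Greco (15 Dec 2000) before Ivanova (25 Oct 2004).
Full order: Sato, Romero, Farouk, Beaumont, Greco, Ivanova.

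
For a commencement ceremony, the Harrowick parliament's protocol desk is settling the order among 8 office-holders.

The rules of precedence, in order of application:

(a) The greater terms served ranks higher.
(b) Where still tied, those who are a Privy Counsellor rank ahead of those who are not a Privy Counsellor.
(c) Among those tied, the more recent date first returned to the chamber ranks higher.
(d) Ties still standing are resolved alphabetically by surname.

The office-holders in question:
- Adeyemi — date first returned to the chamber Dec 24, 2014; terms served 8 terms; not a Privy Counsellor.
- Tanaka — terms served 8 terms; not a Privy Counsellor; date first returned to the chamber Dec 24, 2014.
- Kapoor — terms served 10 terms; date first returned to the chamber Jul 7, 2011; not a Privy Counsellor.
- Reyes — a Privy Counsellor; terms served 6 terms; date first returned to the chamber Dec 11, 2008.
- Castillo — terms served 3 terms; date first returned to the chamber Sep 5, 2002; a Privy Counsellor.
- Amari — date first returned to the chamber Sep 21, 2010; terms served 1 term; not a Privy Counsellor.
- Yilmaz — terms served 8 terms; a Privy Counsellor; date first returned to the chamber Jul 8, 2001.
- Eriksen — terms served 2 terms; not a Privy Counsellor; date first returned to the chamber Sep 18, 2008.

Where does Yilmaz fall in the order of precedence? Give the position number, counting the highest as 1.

By terms served (higher first): Kapoor (10 terms); then Yilmaz, Adeyemi and Tanaka (each 8 terms); then Reyes (6 terms); then Castillo (3 terms); then Eriksen (2 terms); then Amari (1 term).
Among Yilmaz, Adeyemi and Tanaka, a Privy Counsellor before not a Privy Counsellor: Yilmaz (a Privy Counsellor) before Adeyemi and Tanaka (not a Privy Counsellor).
Adeyemi and Tanaka both have date first returned to the chamber Dec 24, 2014, so the next rule applies.
Among Adeyemi and Tanaka, alphabetically by surname: Adeyemi before Tanaka.
Order: Kapoor, Yilmaz, Adeyemi, Tanaka, Reyes, Castillo, Eriksen, Amari. So position 2.

2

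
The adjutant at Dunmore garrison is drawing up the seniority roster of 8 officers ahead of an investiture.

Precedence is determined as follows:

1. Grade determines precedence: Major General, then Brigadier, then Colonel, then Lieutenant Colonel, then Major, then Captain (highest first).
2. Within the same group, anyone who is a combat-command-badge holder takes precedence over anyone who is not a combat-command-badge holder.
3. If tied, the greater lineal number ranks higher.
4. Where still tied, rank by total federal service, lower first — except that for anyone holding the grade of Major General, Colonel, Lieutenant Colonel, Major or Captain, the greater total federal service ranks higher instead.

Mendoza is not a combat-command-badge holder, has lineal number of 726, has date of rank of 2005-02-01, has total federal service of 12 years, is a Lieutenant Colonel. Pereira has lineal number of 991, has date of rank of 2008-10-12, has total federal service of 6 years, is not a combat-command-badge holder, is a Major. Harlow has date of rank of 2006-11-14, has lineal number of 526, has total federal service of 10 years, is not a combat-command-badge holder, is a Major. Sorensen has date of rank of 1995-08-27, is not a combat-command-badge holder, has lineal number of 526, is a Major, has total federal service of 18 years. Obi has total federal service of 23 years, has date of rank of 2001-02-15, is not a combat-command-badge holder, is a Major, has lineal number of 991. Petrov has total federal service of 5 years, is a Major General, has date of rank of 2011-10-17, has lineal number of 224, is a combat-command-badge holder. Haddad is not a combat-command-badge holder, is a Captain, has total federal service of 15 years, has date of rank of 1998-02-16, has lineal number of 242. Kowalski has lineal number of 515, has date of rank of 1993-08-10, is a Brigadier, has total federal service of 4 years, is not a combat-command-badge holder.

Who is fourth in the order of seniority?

By grade: Petrov (Major General); then Kowalski (Brigadier); then Mendoza (Lieutenant Colonel); then Obi, Pereira, Sorensen and Harlow (Major); then Haddad (Captain).
Obi, Pereira, Sorensen and Harlow are each not a combat-command-badge holder, so the next rule applies.
Among Obi, Pereira, Sorensen and Harlow, by lineal number (higher first): Obi and Pereira (991) before Sorensen and Harlow (526).
Among Obi and Pereira, by total federal service (higher first) (reversed rule for this group): Obi (23 years) before Pereira (6 years).
Among Sorensen and Harlow, by total federal service (higher first) (reversed rule for this group): Sorensen (18 years) before Harlow (10 years).
Order: Petrov, Kowalski, Mendoza, Obi, Pereira, Sorensen, Harlow, Haddad.

Obi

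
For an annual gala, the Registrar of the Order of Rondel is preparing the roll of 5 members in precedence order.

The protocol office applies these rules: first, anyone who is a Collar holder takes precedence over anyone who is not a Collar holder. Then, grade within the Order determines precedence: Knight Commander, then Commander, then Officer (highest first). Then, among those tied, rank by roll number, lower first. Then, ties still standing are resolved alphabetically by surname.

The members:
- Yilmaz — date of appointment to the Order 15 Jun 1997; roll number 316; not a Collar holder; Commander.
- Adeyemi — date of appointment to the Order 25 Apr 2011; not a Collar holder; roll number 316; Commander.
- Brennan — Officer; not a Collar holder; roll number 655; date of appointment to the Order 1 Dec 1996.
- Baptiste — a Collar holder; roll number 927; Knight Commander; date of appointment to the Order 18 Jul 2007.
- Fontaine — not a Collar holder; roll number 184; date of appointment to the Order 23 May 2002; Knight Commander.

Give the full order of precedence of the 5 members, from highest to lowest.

By the first rule: Baptiste (a Collar holder); then Fontaine, Adeyemi, Yilmaz and Brennan (each not a Collar holder).
Among Fontaine, Adeyemi, Yilmaz and Brennan, by grade within the Order: Fontaine (Knight Commander) before Adeyemi and Yilmaz (Commander) before Brennan (Officer).
Adeyemi and Yilmaz both have roll number 316, so the next rule applies.
Among Adeyemi and Yilmaz, alphabetically by surname: Adeyemi before Yilmaz.
Full order: Baptiste, Fontaine, Adeyemi, Yilmaz, Brennan.

Baptiste, Fontaine, Adeyemi, Yilmaz, Brennan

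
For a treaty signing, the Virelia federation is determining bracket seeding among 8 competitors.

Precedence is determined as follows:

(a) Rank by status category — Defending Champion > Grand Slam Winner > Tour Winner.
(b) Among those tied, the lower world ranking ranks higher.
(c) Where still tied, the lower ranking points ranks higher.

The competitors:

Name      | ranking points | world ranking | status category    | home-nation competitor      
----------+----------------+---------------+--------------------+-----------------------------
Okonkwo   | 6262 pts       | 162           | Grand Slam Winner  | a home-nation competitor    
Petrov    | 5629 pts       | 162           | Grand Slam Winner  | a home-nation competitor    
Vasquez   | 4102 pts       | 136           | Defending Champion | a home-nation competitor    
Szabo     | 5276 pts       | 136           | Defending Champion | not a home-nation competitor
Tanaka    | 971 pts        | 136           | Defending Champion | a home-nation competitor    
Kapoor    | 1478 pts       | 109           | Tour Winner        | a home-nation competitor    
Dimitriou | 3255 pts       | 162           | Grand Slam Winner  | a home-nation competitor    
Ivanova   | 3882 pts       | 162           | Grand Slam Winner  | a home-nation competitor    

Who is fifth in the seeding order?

Ivanova

By status category: Tanaka, Vasquez and Szabo (Defending Champion); then Dimitriou, Ivanova, Petrov and Okonkwo (Grand Slam Winner); then Kapoor (Tour Winner).
Tanaka, Vasquez and Szabo all have world ranking 136, so the next rule applies.
Among Tanaka, Vasquez and Szabo, by ranking points (lower first): Tanaka (971 pts) before Vasquez (4102 pts) before Szabo (5276 pts).
Dimitriou, Ivanova, Petrov and Okonkwo all have world ranking 162, so the next rule applies.
Among Dimitriou, Ivanova, Petrov and Okonkwo, by ranking points (lower first): Dimitriou (3255 pts) before Ivanova (3882 pts) before Petrov (5629 pts) before Okonkwo (6262 pts).
Order: Tanaka, Vasquez, Szabo, Dimitriou, Ivanova, Petrov, Okonkwo, Kapoor.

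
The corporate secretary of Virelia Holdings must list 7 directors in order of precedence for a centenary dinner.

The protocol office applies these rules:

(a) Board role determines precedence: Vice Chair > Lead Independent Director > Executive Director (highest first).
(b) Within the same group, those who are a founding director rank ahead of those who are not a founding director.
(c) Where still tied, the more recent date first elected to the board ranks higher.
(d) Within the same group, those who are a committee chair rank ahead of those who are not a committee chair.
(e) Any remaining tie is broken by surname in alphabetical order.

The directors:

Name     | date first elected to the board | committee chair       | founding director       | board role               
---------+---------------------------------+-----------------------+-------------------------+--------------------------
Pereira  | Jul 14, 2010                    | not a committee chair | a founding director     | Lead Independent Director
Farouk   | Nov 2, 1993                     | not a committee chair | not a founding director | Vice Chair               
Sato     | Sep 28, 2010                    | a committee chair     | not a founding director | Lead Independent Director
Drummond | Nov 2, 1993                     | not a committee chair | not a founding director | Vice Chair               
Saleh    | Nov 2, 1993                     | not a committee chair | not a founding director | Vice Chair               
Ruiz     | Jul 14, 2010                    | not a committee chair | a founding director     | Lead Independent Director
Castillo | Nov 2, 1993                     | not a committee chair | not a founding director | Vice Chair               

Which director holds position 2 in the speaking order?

Drummond

By board role: Castillo, Drummond, Farouk and Saleh (Vice Chair); then Pereira, Ruiz and Sato (Lead Independent Director).
Castillo, Drummond, Farouk and Saleh are each not a founding director, so the next rule applies.
Castillo, Drummond, Farouk and Saleh all have date first elected to the board Nov 2, 1993, so the next rule applies.
Castillo, Drummond, Farouk and Saleh are each not a committee chair, so the next rule applies.
Among Castillo, Drummond, Farouk and Saleh, alphabetically by surname: Castillo before Drummond before Farouk before Saleh.
Among Pereira, Ruiz and Sato, a founding director before not a founding director: Pereira and Ruiz (a founding director) before Sato (not a founding director).
Pereira and Ruiz both have date first elected to the board Jul 14, 2010, so the next rule applies.
Pereira and Ruiz are each not a committee chair, so the next rule applies.
Among Pereira and Ruiz, alphabetically by surname: Pereira before Ruiz.
Order: Castillo, Drummond, Farouk, Saleh, Pereira, Ruiz, Sato.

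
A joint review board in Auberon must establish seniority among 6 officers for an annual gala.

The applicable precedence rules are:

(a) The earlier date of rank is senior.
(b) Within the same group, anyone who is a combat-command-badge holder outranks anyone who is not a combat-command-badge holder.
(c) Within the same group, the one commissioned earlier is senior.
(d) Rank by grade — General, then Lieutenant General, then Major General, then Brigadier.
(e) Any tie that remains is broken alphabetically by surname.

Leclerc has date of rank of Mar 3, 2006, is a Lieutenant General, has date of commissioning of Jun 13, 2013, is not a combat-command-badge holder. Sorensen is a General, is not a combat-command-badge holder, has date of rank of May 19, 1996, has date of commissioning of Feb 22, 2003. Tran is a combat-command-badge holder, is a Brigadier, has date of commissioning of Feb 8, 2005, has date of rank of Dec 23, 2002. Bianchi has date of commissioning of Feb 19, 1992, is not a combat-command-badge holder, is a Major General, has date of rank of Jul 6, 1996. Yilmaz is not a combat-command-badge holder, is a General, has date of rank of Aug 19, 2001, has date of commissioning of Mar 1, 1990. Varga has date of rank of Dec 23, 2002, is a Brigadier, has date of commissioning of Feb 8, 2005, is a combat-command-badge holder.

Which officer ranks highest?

By date of rank (earlier first): Sorensen (May 19, 1996); then Bianchi (Jul 6, 1996); then Yilmaz (Aug 19, 2001); then Tran and Varga (both Dec 23, 2002); then Leclerc (Mar 3, 2006).
Tran and Varga are each a combat-command-badge holder, so the next rule applies.
Tran and Varga both have date of commissioning Feb 8, 2005, so the next rule applies.
Tran and Varga are each Brigadier, so the next rule applies.
Among Tran and Varga, alphabetically by surname: Tran before Varga.
Order: Sorensen, Bianchi, Yilmaz, Tran, Varga, Leclerc.

Sorensen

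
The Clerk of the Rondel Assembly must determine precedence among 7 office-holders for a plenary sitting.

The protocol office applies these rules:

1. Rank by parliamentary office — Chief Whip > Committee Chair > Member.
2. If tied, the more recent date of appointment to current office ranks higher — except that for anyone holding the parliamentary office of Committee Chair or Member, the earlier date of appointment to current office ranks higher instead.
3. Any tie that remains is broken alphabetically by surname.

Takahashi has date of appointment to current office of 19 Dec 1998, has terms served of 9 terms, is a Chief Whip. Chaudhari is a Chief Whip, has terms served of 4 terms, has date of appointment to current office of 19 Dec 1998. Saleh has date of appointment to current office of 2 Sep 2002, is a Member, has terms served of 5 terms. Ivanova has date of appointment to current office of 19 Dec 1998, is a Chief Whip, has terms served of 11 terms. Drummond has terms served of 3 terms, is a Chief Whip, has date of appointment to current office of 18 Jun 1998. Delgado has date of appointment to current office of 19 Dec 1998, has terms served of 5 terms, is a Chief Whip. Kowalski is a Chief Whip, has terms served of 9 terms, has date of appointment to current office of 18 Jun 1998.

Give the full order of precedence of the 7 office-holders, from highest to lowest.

Chaudhari, Delgado, Ivanova, Takahashi, Drummond, Kowalski, Saleh

By parliamentary office: Chaudhari, Delgado, Ivanova, Takahashi, Drummond and Kowalski (Chief Whip); then Saleh (Member).
Among Chaudhari, Delgado, Ivanova, Takahashi, Drummond and Kowalski, by date of appointment to current office (later first): Chaudhari, Delgado, Ivanova and Takahashi (19 Dec 1998) before Drummond and Kowalski (18 Jun 1998).
Among Chaudhari, Delgado, Ivanova and Takahashi, alphabetically by surname: Chaudhari before Delgado before Ivanova before Takahashi.
Among Drummond and Kowalski, alphabetically by surname: Drummond before Kowalski.
Full order: Chaudhari, Delgado, Ivanova, Takahashi, Drummond, Kowalski, Saleh.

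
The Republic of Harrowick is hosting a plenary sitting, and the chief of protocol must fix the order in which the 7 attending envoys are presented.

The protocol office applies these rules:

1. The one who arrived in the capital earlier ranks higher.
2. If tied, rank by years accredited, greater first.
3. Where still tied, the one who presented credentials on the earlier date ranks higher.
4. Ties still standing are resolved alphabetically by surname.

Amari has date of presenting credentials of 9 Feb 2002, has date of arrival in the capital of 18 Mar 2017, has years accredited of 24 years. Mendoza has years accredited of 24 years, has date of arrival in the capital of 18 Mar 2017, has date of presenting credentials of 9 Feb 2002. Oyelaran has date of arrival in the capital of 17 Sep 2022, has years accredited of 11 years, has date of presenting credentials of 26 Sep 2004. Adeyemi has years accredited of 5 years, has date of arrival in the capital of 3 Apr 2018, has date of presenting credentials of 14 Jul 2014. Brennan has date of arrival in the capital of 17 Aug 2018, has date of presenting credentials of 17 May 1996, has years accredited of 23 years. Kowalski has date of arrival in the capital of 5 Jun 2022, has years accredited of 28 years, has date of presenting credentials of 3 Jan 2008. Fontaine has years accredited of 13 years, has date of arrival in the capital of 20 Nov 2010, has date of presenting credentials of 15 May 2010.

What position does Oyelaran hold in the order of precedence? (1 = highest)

7

By date of arrival in the capital (earlier first): Fontaine (20 Nov 2010); then Amari and Mendoza (both 18 Mar 2017); then Adeyemi (3 Apr 2018); then Brennan (17 Aug 2018); then Kowalski (5 Jun 2022); then Oyelaran (17 Sep 2022).
Amari and Mendoza both have years accredited 24 years, so the next rule applies.
Amari and Mendoza both have date of presenting credentials 9 Feb 2002, so the next rule applies.
Among Amari and Mendoza, alphabetically by surname: Amari before Mendoza.
Order: Fontaine, Amari, Mendoza, Adeyemi, Brennan, Kowalski, Oyelaran. So position 7.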